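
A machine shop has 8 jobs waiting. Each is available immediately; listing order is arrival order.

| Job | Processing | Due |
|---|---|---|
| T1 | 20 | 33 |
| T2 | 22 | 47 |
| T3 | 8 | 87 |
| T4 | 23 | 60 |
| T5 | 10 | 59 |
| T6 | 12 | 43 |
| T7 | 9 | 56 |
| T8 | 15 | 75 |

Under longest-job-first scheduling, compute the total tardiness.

216

LPT (decreasing processing time): T4 T2 T1 T8 T6 T5 T7 T3.
T4: 0→23, due 60, tardiness 0
T2: 23→45, due 47, tardiness 0
T1: 45→65, due 33, tardiness 32
T8: 65→80, due 75, tardiness 5
T6: 80→92, due 43, tardiness 49
T5: 92→102, due 59, tardiness 43
T7: 102→111, due 56, tardiness 55
T3: 111→119, due 87, tardiness 32
Sum = 0+0+32+5+49+43+55+32 = 216.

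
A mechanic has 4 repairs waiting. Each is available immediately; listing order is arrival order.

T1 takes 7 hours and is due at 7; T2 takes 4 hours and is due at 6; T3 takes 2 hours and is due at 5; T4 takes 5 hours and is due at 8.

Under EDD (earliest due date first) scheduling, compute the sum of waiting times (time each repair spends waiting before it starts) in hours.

EDD (increasing due date): T3 T2 T1 T4.
T3: waits 0, runs 0→2
T2: waits 2, runs 2→6
T1: waits 6, runs 6→13
T4: waits 13, runs 13→18
Sum = 0+2+6+13 = 21.

21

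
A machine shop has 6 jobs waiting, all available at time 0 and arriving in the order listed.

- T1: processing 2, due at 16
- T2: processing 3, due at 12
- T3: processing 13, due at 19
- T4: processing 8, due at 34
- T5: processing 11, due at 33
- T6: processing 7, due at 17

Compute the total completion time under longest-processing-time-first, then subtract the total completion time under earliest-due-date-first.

69

LPT (decreasing processing time): T3 T5 T4 T6 T2 T1.
T3: 0→13
T5: 13→24
T4: 24→32
T6: 32→39
T2: 39→42
T1: 42→44
Sum = 13+24+32+39+42+44 = 194.
EDD (increasing due date): T2 T1 T6 T3 T5 T4.
T2: 0→3
T1: 3→5
T6: 5→12
T3: 12→25
T5: 25→36
T4: 36→44
Sum = 3+5+12+25+36+44 = 125.
Difference = 194 − 125 = 69.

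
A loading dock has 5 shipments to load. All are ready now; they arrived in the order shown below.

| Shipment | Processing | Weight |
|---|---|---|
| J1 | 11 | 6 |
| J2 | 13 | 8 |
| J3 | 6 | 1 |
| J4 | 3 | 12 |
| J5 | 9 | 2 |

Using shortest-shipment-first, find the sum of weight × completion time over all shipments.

SPT (increasing processing time): J4 J3 J5 J1 J2.
J4: finishes 3, weight 12, w·C = 36
J3: finishes 9, weight 1, w·C = 9
J5: finishes 18, weight 2, w·C = 36
J1: finishes 29, weight 6, w·C = 174
J2: finishes 42, weight 8, w·C = 336
Sum = 36+9+36+174+336 = 591.

591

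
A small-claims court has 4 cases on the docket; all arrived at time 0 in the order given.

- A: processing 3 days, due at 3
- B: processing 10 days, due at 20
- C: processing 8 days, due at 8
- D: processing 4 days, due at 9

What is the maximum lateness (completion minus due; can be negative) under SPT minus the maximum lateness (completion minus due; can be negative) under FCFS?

SPT (increasing processing time): A D C B.
A: 0→3, due 3, lateness 0
D: 3→7, due 9, lateness -2
C: 7→15, due 8, lateness 7
B: 15→25, due 20, lateness 5
Maximum = 7.
FIFO (arrival order): A B C D.
A: 0→3, due 3, lateness 0
B: 3→13, due 20, lateness -7
C: 13→21, due 8, lateness 13
D: 21→25, due 9, lateness 16
Maximum = 16.
Difference = 7 − 16 = -9.

-9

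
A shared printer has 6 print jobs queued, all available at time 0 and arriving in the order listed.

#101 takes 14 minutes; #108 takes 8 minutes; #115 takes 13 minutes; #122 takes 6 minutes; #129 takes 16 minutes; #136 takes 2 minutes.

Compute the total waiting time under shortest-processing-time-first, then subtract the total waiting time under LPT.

-99

SPT (increasing processing time): #136 #122 #108 #115 #101 #129.
#136: waits 0, runs 0→2
#122: waits 2, runs 2→8
#108: waits 8, runs 8→16
#115: waits 16, runs 16→29
#101: waits 29, runs 29→43
#129: waits 43, runs 43→59
Sum = 0+2+8+16+29+43 = 98.
LPT (decreasing processing time): #129 #101 #115 #108 #122 #136.
#129: waits 0, runs 0→16
#101: waits 16, runs 16→30
#115: waits 30, runs 30→43
#108: waits 43, runs 43→51
#122: waits 51, runs 51→57
#136: waits 57, runs 57→59
Sum = 0+16+30+43+51+57 = 197.
Difference = 98 − 197 = -99.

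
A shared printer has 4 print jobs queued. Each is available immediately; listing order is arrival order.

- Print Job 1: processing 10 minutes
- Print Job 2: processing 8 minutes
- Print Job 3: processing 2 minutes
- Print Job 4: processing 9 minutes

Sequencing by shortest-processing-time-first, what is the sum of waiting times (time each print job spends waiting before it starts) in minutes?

31

SPT (increasing processing time): Print Job 3 Print Job 2 Print Job 4 Print Job 1.
Print Job 3: waits 0, runs 0→2
Print Job 2: waits 2, runs 2→10
Print Job 4: waits 10, runs 10→19
Print Job 1: waits 19, runs 19→29
Sum = 0+2+10+19 = 31.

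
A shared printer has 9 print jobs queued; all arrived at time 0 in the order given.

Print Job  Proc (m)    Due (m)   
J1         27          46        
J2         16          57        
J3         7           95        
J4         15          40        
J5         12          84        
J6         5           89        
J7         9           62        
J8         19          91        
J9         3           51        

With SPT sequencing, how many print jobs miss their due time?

SPT (increasing processing time): J9 J6 J3 J7 J5 J4 J2 J8 J1.
J9: 0→3, due 51, tardiness 0
J6: 3→8, due 89, tardiness 0
J3: 8→15, due 95, tardiness 0
J7: 15→24, due 62, tardiness 0
J5: 24→36, due 84, tardiness 0
J4: 36→51, due 40, tardiness 11
J2: 51→67, due 57, tardiness 10
J8: 67→86, due 91, tardiness 0
J1: 86→113, due 46, tardiness 67
Late print jobs: 3.

3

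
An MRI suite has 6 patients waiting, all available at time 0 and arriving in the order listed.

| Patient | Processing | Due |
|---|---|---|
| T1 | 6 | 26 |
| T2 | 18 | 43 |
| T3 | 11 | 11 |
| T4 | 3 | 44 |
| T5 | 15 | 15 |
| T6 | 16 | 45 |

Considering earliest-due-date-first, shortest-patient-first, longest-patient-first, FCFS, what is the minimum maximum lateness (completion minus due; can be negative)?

24

EDD (increasing due date): T3 T5 T1 T2 T4 T6.
T3: 0→11, due 11, lateness 0
T5: 11→26, due 15, lateness 11
T1: 26→32, due 26, lateness 6
T2: 32→50, due 43, lateness 7
T4: 50→53, due 44, lateness 9
T6: 53→69, due 45, lateness 24
Maximum = 24.
SPT (increasing processing time): T4 T1 T3 T5 T6 T2.
T4: 0→3, due 44, lateness -41
T1: 3→9, due 26, lateness -17
T3: 9→20, due 11, lateness 9
T5: 20→35, due 15, lateness 20
T6: 35→51, due 45, lateness 6
T2: 51→69, due 43, lateness 26
Maximum = 26.
LPT (decreasing processing time): T2 T6 T5 T3 T1 T4.
T2: 0→18, due 43, lateness -25
T6: 18→34, due 45, lateness -11
T5: 34→49, due 15, lateness 34
T3: 49→60, due 11, lateness 49
T1: 60→66, due 26, lateness 40
T4: 66→69, due 44, lateness 25
Maximum = 49.
FIFO (arrival order): T1 T2 T3 T4 T5 T6.
T1: 0→6, due 26, lateness -20
T2: 6→24, due 43, lateness -19
T3: 24→35, due 11, lateness 24
T4: 35→38, due 44, lateness -6
T5: 38→53, due 15, lateness 38
T6: 53→69, due 45, lateness 24
Maximum = 38.
EDD 24, SPT 26, LPT 49, FIFO 38 → minimum 24.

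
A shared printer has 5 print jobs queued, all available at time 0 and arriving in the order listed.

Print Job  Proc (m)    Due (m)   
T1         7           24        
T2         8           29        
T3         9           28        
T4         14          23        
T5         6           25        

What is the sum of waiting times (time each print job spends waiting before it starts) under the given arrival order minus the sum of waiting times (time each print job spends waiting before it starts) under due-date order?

-14

FIFO (arrival order): T1 T2 T3 T4 T5.
T1: waits 0, runs 0→7
T2: waits 7, runs 7→15
T3: waits 15, runs 15→24
T4: waits 24, runs 24→38
T5: waits 38, runs 38→44
Sum = 0+7+15+24+38 = 84.
EDD (increasing due date): T4 T1 T5 T3 T2.
T4: waits 0, runs 0→14
T1: waits 14, runs 14→21
T5: waits 21, runs 21→27
T3: waits 27, runs 27→36
T2: waits 36, runs 36→44
Sum = 0+14+21+27+36 = 98.
Difference = 84 − 98 = -14.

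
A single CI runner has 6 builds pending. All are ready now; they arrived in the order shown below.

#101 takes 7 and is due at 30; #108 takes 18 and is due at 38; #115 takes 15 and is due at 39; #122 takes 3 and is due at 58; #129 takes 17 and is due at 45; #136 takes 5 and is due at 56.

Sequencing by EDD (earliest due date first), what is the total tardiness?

EDD (increasing due date): #101 #108 #115 #129 #136 #122.
#101: 0→7, due 30, tardiness 0
#108: 7→25, due 38, tardiness 0
#115: 25→40, due 39, tardiness 1
#129: 40→57, due 45, tardiness 12
#136: 57→62, due 56, tardiness 6
#122: 62→65, due 58, tardiness 7
Sum = 0+0+1+12+6+7 = 26.

26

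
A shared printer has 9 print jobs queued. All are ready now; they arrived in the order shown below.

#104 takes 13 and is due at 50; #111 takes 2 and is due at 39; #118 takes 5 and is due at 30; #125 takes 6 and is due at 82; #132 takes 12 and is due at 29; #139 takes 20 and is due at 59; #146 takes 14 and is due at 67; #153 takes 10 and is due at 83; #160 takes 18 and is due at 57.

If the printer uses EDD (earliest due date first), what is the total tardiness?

EDD (increasing due date): #132 #118 #111 #104 #160 #139 #146 #125 #153.
#132: 0→12, due 29, tardiness 0
#118: 12→17, due 30, tardiness 0
#111: 17→19, due 39, tardiness 0
#104: 19→32, due 50, tardiness 0
#160: 32→50, due 57, tardiness 0
#139: 50→70, due 59, tardiness 11
#146: 70→84, due 67, tardiness 17
#125: 84→90, due 82, tardiness 8
#153: 90→100, due 83, tardiness 17
Sum = 0+0+0+0+0+11+17+8+17 = 53.

53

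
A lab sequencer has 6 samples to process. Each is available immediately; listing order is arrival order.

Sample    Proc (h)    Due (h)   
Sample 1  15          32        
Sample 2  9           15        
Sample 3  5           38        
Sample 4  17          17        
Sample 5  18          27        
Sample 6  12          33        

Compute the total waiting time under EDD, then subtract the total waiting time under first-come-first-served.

31

EDD (increasing due date): Sample 2 Sample 4 Sample 5 Sample 1 Sample 6 Sample 3.
Sample 2: waits 0, runs 0→9
Sample 4: waits 9, runs 9→26
Sample 5: waits 26, runs 26→44
Sample 1: waits 44, runs 44→59
Sample 6: waits 59, runs 59→71
Sample 3: waits 71, runs 71→76
Sum = 0+9+26+44+59+71 = 209.
FIFO (arrival order): Sample 1 Sample 2 Sample 3 Sample 4 Sample 5 Sample 6.
Sample 1: waits 0, runs 0→15
Sample 2: waits 15, runs 15→24
Sample 3: waits 24, runs 24→29
Sample 4: waits 29, runs 29→46
Sample 5: waits 46, runs 46→64
Sample 6: waits 64, runs 64→76
Sum = 0+15+24+29+46+64 = 178.
Difference = 209 − 178 = 31.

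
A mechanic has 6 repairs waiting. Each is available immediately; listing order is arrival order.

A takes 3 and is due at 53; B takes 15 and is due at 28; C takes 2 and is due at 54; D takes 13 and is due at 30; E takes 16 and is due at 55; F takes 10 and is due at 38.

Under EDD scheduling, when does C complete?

43

EDD (increasing due date): B D F A C E.
B: 0→15
D: 15→28
F: 28→38
A: 38→41
C: 41→43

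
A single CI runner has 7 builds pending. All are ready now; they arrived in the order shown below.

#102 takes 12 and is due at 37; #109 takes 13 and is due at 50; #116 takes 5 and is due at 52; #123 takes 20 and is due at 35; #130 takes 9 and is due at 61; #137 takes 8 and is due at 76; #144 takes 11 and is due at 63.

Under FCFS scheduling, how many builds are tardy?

2

FIFO (arrival order): #102 #109 #116 #123 #130 #137 #144.
#102: 0→12, due 37, tardiness 0
#109: 12→25, due 50, tardiness 0
#116: 25→30, due 52, tardiness 0
#123: 30→50, due 35, tardiness 15
#130: 50→59, due 61, tardiness 0
#137: 59→67, due 76, tardiness 0
#144: 67→78, due 63, tardiness 15
Late builds: 2.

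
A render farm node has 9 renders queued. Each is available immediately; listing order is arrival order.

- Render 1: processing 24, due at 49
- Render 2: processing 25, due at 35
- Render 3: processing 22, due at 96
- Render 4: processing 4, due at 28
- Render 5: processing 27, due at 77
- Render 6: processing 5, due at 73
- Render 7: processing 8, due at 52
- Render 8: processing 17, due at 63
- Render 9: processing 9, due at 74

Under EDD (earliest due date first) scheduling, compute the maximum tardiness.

45

EDD (increasing due date): Render 4 Render 2 Render 1 Render 7 Render 8 Render 6 Render 9 Render 5 Render 3.
Render 4: 0→4, due 28, tardiness 0
Render 2: 4→29, due 35, tardiness 0
Render 1: 29→53, due 49, tardiness 4
Render 7: 53→61, due 52, tardiness 9
Render 8: 61→78, due 63, tardiness 15
Render 6: 78→83, due 73, tardiness 10
Render 9: 83→92, due 74, tardiness 18
Render 5: 92→119, due 77, tardiness 42
Render 3: 119→141, due 96, tardiness 45
Maximum = 45.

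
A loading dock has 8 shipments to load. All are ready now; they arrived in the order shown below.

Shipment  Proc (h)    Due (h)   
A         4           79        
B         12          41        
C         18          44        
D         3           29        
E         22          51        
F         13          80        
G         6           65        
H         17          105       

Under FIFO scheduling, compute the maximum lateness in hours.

FIFO (arrival order): A B C D E F G H.
A: 0→4, due 79, lateness -75
B: 4→16, due 41, lateness -25
C: 16→34, due 44, lateness -10
D: 34→37, due 29, lateness 8
E: 37→59, due 51, lateness 8
F: 59→72, due 80, lateness -8
G: 72→78, due 65, lateness 13
H: 78→95, due 105, lateness -10
Maximum = 13.

13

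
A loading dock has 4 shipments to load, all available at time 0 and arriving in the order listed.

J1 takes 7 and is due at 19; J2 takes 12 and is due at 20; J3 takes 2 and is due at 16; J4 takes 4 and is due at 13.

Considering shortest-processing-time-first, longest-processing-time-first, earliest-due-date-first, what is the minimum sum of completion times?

SPT (increasing processing time): J3 J4 J1 J2.
J3: 0→2
J4: 2→6
J1: 6→13
J2: 13→25
Sum = 2+6+13+25 = 46.
LPT (decreasing processing time): J2 J1 J4 J3.
J2: 0→12
J1: 12→19
J4: 19→23
J3: 23→25
Sum = 12+19+23+25 = 79.
EDD (increasing due date): J4 J3 J1 J2.
J4: 0→4
J3: 4→6
J1: 6→13
J2: 13→25
Sum = 4+6+13+25 = 48.
SPT 46, LPT 79, EDD 48 → minimum 46.

46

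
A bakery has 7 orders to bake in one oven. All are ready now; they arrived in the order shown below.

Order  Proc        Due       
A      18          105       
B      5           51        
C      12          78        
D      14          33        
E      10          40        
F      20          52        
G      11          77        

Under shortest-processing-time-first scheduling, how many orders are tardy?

SPT (increasing processing time): B E G C D A F.
B: 0→5, due 51, tardiness 0
E: 5→15, due 40, tardiness 0
G: 15→26, due 77, tardiness 0
C: 26→38, due 78, tardiness 0
D: 38→52, due 33, tardiness 19
A: 52→70, due 105, tardiness 0
F: 70→90, due 52, tardiness 38
Late orders: 2.

2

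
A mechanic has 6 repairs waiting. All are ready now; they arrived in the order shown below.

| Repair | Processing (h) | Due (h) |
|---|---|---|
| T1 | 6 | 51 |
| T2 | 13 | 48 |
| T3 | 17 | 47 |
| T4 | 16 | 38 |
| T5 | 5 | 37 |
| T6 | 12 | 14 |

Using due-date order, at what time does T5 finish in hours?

17

EDD (increasing due date): T6 T5 T4 T3 T2 T1.
T6: 0→12
T5: 12→17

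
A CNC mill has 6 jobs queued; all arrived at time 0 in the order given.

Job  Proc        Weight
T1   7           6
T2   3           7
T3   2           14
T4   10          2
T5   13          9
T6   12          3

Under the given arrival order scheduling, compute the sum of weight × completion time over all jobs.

780

FIFO (arrival order): T1 T2 T3 T4 T5 T6.
T1: finishes 7, weight 6, w·C = 42
T2: finishes 10, weight 7, w·C = 70
T3: finishes 12, weight 14, w·C = 168
T4: finishes 22, weight 2, w·C = 44
T5: finishes 35, weight 9, w·C = 315
T6: finishes 47, weight 3, w·C = 141
Sum = 42+70+168+44+315+141 = 780.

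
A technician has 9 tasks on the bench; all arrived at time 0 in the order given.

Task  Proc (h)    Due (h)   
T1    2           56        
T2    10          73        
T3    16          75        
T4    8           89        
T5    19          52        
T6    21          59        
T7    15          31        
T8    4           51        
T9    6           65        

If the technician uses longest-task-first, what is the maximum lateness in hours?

48

LPT (decreasing processing time): T6 T5 T3 T7 T2 T4 T9 T8 T1.
T6: 0→21, due 59, lateness -38
T5: 21→40, due 52, lateness -12
T3: 40→56, due 75, lateness -19
T7: 56→71, due 31, lateness 40
T2: 71→81, due 73, lateness 8
T4: 81→89, due 89, lateness 0
T9: 89→95, due 65, lateness 30
T8: 95→99, due 51, lateness 48
T1: 99→101, due 56, lateness 45
Maximum = 48.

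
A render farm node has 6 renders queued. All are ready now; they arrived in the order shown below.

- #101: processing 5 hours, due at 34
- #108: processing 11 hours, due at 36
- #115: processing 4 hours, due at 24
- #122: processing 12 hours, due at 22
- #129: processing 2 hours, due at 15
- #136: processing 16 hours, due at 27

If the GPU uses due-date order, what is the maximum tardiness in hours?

EDD (increasing due date): #129 #122 #115 #136 #101 #108.
#129: 0→2, due 15, tardiness 0
#122: 2→14, due 22, tardiness 0
#115: 14→18, due 24, tardiness 0
#136: 18→34, due 27, tardiness 7
#101: 34→39, due 34, tardiness 5
#108: 39→50, due 36, tardiness 14
Maximum = 14.

14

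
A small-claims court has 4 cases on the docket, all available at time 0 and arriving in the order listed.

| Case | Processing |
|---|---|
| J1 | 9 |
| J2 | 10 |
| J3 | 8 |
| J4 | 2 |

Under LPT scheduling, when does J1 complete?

19

LPT (decreasing processing time): J2 J1 J3 J4.
J2: 0→10
J1: 10→19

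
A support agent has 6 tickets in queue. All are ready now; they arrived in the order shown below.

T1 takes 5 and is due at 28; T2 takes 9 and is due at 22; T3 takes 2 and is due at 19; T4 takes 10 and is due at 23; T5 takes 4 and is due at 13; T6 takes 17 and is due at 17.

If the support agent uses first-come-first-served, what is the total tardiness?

FIFO (arrival order): T1 T2 T3 T4 T5 T6.
T1: 0→5, due 28, tardiness 0
T2: 5→14, due 22, tardiness 0
T3: 14→16, due 19, tardiness 0
T4: 16→26, due 23, tardiness 3
T5: 26→30, due 13, tardiness 17
T6: 30→47, due 17, tardiness 30
Sum = 0+0+0+3+17+30 = 50.

50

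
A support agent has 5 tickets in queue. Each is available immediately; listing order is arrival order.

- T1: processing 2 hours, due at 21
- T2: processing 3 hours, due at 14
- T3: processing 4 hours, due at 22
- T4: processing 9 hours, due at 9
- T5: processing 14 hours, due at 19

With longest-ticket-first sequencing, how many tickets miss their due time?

4

LPT (decreasing processing time): T5 T4 T3 T2 T1.
T5: 0→14, due 19, tardiness 0
T4: 14→23, due 9, tardiness 14
T3: 23→27, due 22, tardiness 5
T2: 27→30, due 14, tardiness 16
T1: 30→32, due 21, tardiness 11
Late tickets: 4.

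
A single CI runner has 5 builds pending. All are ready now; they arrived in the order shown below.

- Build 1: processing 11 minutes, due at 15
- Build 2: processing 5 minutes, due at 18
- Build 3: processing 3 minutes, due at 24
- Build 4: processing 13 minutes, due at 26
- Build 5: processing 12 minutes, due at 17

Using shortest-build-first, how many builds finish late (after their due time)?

SPT (increasing processing time): Build 3 Build 2 Build 1 Build 5 Build 4.
Build 3: 0→3, due 24, tardiness 0
Build 2: 3→8, due 18, tardiness 0
Build 1: 8→19, due 15, tardiness 4
Build 5: 19→31, due 17, tardiness 14
Build 4: 31→44, due 26, tardiness 18
Late builds: 3.

3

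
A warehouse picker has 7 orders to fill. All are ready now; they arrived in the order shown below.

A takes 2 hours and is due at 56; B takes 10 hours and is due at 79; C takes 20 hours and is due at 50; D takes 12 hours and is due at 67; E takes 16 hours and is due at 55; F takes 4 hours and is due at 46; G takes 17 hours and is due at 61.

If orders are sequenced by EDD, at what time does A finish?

EDD (increasing due date): F C E A G D B.
F: 0→4
C: 4→24
E: 24→40
A: 40→42

42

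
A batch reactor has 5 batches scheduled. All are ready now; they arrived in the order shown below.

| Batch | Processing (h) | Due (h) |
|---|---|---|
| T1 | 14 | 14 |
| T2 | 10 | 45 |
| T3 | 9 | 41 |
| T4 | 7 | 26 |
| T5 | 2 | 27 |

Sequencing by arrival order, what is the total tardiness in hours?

FIFO (arrival order): T1 T2 T3 T4 T5.
T1: 0→14, due 14, tardiness 0
T2: 14→24, due 45, tardiness 0
T3: 24→33, due 41, tardiness 0
T4: 33→40, due 26, tardiness 14
T5: 40→42, due 27, tardiness 15
Sum = 0+0+0+14+15 = 29.

29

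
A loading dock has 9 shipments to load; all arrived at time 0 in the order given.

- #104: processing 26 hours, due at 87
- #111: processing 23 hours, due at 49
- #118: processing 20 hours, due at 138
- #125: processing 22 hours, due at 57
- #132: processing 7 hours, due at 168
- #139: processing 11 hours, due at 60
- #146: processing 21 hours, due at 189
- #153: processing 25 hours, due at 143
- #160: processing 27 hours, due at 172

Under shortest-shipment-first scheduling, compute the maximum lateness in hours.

68

SPT (increasing processing time): #132 #139 #118 #146 #125 #111 #153 #104 #160.
#132: 0→7, due 168, lateness -161
#139: 7→18, due 60, lateness -42
#118: 18→38, due 138, lateness -100
#146: 38→59, due 189, lateness -130
#125: 59→81, due 57, lateness 24
#111: 81→104, due 49, lateness 55
#153: 104→129, due 143, lateness -14
#104: 129→155, due 87, lateness 68
#160: 155→182, due 172, lateness 10
Maximum = 68.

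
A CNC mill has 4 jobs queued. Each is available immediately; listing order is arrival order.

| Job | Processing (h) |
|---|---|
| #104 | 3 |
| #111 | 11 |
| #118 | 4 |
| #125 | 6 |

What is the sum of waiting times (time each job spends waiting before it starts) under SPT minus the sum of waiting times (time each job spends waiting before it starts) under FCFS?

SPT (increasing processing time): #104 #118 #125 #111.
#104: waits 0, runs 0→3
#118: waits 3, runs 3→7
#125: waits 7, runs 7→13
#111: waits 13, runs 13→24
Sum = 0+3+7+13 = 23.
FIFO (arrival order): #104 #111 #118 #125.
#104: waits 0, runs 0→3
#111: waits 3, runs 3→14
#118: waits 14, runs 14→18
#125: waits 18, runs 18→24
Sum = 0+3+14+18 = 35.
Difference = 23 − 35 = -12.

-12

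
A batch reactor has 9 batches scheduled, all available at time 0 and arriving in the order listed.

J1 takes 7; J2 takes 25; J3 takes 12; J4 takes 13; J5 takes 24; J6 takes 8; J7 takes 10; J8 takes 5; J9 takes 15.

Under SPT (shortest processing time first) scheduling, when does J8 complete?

5

SPT (increasing processing time): J8 J1 J6 J7 J3 J4 J9 J5 J2.
J8: 0→5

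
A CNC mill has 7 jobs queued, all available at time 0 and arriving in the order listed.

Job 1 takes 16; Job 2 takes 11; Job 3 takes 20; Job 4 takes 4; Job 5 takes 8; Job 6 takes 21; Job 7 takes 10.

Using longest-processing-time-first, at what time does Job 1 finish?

LPT (decreasing processing time): Job 6 Job 3 Job 1 Job 2 Job 7 Job 5 Job 4.
Job 6: 0→21
Job 3: 21→41
Job 1: 41→57

57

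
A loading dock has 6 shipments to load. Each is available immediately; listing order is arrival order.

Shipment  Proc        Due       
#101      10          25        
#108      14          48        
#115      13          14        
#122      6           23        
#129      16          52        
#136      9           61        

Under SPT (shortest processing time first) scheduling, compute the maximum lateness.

SPT (increasing processing time): #122 #136 #101 #115 #108 #129.
#122: 0→6, due 23, lateness -17
#136: 6→15, due 61, lateness -46
#101: 15→25, due 25, lateness 0
#115: 25→38, due 14, lateness 24
#108: 38→52, due 48, lateness 4
#129: 52→68, due 52, lateness 16
Maximum = 24.

24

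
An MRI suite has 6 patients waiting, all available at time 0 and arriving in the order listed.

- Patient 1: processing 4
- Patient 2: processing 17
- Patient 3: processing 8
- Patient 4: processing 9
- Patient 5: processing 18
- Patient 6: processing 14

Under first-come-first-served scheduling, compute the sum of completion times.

218

FIFO (arrival order): Patient 1 Patient 2 Patient 3 Patient 4 Patient 5 Patient 6.
Patient 1: 0→4
Patient 2: 4→21
Patient 3: 21→29
Patient 4: 29→38
Patient 5: 38→56
Patient 6: 56→70
Sum = 4+21+29+38+56+70 = 218.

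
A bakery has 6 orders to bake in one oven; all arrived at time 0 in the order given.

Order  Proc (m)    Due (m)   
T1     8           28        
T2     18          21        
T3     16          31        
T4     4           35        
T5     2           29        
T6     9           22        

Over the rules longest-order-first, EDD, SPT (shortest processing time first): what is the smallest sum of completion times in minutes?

LPT (decreasing processing time): T2 T3 T6 T1 T4 T5.
T2: 0→18
T3: 18→34
T6: 34→43
T1: 43→51
T4: 51→55
T5: 55→57
Sum = 18+34+43+51+55+57 = 258.
EDD (increasing due date): T2 T6 T1 T5 T3 T4.
T2: 0→18
T6: 18→27
T1: 27→35
T5: 35→37
T3: 37→53
T4: 53→57
Sum = 18+27+35+37+53+57 = 227.
SPT (increasing processing time): T5 T4 T1 T6 T3 T2.
T5: 0→2
T4: 2→6
T1: 6→14
T6: 14→23
T3: 23→39
T2: 39→57
Sum = 2+6+14+23+39+57 = 141.
LPT 258, EDD 227, SPT 141 → minimum 141.

141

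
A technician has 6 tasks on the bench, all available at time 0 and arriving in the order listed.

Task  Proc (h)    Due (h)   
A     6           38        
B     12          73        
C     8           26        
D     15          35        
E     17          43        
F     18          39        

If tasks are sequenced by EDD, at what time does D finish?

EDD (increasing due date): C D A F E B.
C: 0→8
D: 8→23

23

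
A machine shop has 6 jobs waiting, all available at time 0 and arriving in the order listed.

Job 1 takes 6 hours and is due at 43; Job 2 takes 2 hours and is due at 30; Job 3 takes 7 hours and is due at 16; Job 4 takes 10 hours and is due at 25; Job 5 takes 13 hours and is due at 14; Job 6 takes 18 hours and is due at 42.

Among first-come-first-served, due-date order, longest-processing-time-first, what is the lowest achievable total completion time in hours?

FIFO (arrival order): Job 1 Job 2 Job 3 Job 4 Job 5 Job 6.
Job 1: 0→6
Job 2: 6→8
Job 3: 8→15
Job 4: 15→25
Job 5: 25→38
Job 6: 38→56
Sum = 6+8+15+25+38+56 = 148.
EDD (increasing due date): Job 5 Job 3 Job 4 Job 2 Job 6 Job 1.
Job 5: 0→13
Job 3: 13→20
Job 4: 20→30
Job 2: 30→32
Job 6: 32→50
Job 1: 50→56
Sum = 13+20+30+32+50+56 = 201.
LPT (decreasing processing time): Job 6 Job 5 Job 4 Job 3 Job 1 Job 2.
Job 6: 0→18
Job 5: 18→31
Job 4: 31→41
Job 3: 41→48
Job 1: 48→54
Job 2: 54→56
Sum = 18+31+41+48+54+56 = 248.
FIFO 148, EDD 201, LPT 248 → minimum 148.

148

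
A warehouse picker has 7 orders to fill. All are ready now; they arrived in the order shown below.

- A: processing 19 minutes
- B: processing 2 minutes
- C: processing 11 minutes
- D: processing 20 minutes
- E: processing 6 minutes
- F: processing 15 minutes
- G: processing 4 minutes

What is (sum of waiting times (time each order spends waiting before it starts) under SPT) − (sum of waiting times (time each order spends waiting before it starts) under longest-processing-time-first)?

SPT (increasing processing time): B G E C F A D.
B: waits 0, runs 0→2
G: waits 2, runs 2→6
E: waits 6, runs 6→12
C: waits 12, runs 12→23
F: waits 23, runs 23→38
A: waits 38, runs 38→57
D: waits 57, runs 57→77
Sum = 0+2+6+12+23+38+57 = 138.
LPT (decreasing processing time): D A F C E G B.
D: waits 0, runs 0→20
A: waits 20, runs 20→39
F: waits 39, runs 39→54
C: waits 54, runs 54→65
E: waits 65, runs 65→71
G: waits 71, runs 71→75
B: waits 75, runs 75→77
Sum = 0+20+39+54+65+71+75 = 324.
Difference = 138 − 324 = -186.

-186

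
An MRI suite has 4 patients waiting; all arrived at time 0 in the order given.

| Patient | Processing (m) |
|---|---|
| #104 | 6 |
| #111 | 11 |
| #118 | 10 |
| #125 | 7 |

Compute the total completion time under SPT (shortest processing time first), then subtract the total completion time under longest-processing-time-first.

-18

SPT (increasing processing time): #104 #125 #118 #111.
#104: 0→6
#125: 6→13
#118: 13→23
#111: 23→34
Sum = 6+13+23+34 = 76.
LPT (decreasing processing time): #111 #118 #125 #104.
#111: 0→11
#118: 11→21
#125: 21→28
#104: 28→34
Sum = 11+21+28+34 = 94.
Difference = 76 − 94 = -18.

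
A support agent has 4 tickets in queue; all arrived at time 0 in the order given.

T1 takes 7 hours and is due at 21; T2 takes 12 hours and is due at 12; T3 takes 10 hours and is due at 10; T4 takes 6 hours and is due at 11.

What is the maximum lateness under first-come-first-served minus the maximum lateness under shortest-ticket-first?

FIFO (arrival order): T1 T2 T3 T4.
T1: 0→7, due 21, lateness -14
T2: 7→19, due 12, lateness 7
T3: 19→29, due 10, lateness 19
T4: 29→35, due 11, lateness 24
Maximum = 24.
SPT (increasing processing time): T4 T1 T3 T2.
T4: 0→6, due 11, lateness -5
T1: 6→13, due 21, lateness -8
T3: 13→23, due 10, lateness 13
T2: 23→35, due 12, lateness 23
Maximum = 23.
Difference = 24 − 23 = 1.

1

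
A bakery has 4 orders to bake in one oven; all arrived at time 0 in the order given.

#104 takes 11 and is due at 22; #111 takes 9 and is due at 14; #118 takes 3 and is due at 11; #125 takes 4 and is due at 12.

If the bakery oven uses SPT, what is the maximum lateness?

SPT (increasing processing time): #118 #125 #111 #104.
#118: 0→3, due 11, lateness -8
#125: 3→7, due 12, lateness -5
#111: 7→16, due 14, lateness 2
#104: 16→27, due 22, lateness 5
Maximum = 5.

5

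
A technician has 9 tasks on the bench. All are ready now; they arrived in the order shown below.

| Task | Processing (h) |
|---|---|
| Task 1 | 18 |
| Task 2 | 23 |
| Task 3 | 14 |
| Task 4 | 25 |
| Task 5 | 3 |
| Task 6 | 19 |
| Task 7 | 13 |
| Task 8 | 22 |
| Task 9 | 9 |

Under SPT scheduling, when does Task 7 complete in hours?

25

SPT (increasing processing time): Task 5 Task 9 Task 7 Task 3 Task 1 Task 6 Task 8 Task 2 Task 4.
Task 5: 0→3
Task 9: 3→12
Task 7: 12→25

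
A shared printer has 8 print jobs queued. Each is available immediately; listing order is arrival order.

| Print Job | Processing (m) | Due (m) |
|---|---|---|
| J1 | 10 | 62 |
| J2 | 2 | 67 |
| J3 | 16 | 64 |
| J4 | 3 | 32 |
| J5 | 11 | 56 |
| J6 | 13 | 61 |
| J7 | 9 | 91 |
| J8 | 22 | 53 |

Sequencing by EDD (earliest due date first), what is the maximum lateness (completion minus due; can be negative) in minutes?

EDD (increasing due date): J4 J8 J5 J6 J1 J3 J2 J7.
J4: 0→3, due 32, lateness -29
J8: 3→25, due 53, lateness -28
J5: 25→36, due 56, lateness -20
J6: 36→49, due 61, lateness -12
J1: 49→59, due 62, lateness -3
J3: 59→75, due 64, lateness 11
J2: 75→77, due 67, lateness 10
J7: 77→86, due 91, lateness -5
Maximum = 11.

11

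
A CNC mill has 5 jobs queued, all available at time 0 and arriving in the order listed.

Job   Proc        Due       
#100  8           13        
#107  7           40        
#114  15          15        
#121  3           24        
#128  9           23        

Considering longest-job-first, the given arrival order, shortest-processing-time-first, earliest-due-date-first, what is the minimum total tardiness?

30

LPT (decreasing processing time): #114 #128 #100 #107 #121.
#114: 0→15, due 15, tardiness 0
#128: 15→24, due 23, tardiness 1
#100: 24→32, due 13, tardiness 19
#107: 32→39, due 40, tardiness 0
#121: 39→42, due 24, tardiness 18
Sum = 0+1+19+0+18 = 38.
FIFO (arrival order): #100 #107 #114 #121 #128.
#100: 0→8, due 13, tardiness 0
#107: 8→15, due 40, tardiness 0
#114: 15→30, due 15, tardiness 15
#121: 30→33, due 24, tardiness 9
#128: 33→42, due 23, tardiness 19
Sum = 0+0+15+9+19 = 43.
SPT (increasing processing time): #121 #107 #100 #128 #114.
#121: 0→3, due 24, tardiness 0
#107: 3→10, due 40, tardiness 0
#100: 10→18, due 13, tardiness 5
#128: 18→27, due 23, tardiness 4
#114: 27→42, due 15, tardiness 27
Sum = 0+0+5+4+27 = 36.
EDD (increasing due date): #100 #114 #128 #121 #107.
#100: 0→8, due 13, tardiness 0
#114: 8→23, due 15, tardiness 8
#128: 23→32, due 23, tardiness 9
#121: 32→35, due 24, tardiness 11
#107: 35→42, due 40, tardiness 2
Sum = 0+8+9+11+2 = 30.
LPT 38, FIFO 43, SPT 36, EDD 30 → minimum 30.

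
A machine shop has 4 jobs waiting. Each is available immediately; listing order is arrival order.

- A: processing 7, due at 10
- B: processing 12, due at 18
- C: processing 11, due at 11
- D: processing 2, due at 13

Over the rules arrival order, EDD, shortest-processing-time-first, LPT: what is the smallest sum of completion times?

63

FIFO (arrival order): A B C D.
A: 0→7
B: 7→19
C: 19→30
D: 30→32
Sum = 7+19+30+32 = 88.
EDD (increasing due date): A C D B.
A: 0→7
C: 7→18
D: 18→20
B: 20→32
Sum = 7+18+20+32 = 77.
SPT (increasing processing time): D A C B.
D: 0→2
A: 2→9
C: 9→20
B: 20→32
Sum = 2+9+20+32 = 63.
LPT (decreasing processing time): B C A D.
B: 0→12
C: 12→23
A: 23→30
D: 30→32
Sum = 12+23+30+32 = 97.
FIFO 88, EDD 77, SPT 63, LPT 97 → minimum 63.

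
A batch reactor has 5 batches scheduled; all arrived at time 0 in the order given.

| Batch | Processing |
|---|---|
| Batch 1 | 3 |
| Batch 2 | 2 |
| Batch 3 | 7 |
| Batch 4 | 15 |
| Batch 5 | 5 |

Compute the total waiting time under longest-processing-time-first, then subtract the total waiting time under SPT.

60

LPT (decreasing processing time): Batch 4 Batch 3 Batch 5 Batch 1 Batch 2.
Batch 4: waits 0, runs 0→15
Batch 3: waits 15, runs 15→22
Batch 5: waits 22, runs 22→27
Batch 1: waits 27, runs 27→30
Batch 2: waits 30, runs 30→32
Sum = 0+15+22+27+30 = 94.
SPT (increasing processing time): Batch 2 Batch 1 Batch 5 Batch 3 Batch 4.
Batch 2: waits 0, runs 0→2
Batch 1: waits 2, runs 2→5
Batch 5: waits 5, runs 5→10
Batch 3: waits 10, runs 10→17
Batch 4: waits 17, runs 17→32
Sum = 0+2+5+10+17 = 34.
Difference = 94 − 34 = 60.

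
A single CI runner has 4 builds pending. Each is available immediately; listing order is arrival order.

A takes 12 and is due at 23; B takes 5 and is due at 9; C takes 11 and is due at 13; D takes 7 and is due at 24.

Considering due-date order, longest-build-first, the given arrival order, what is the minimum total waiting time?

EDD (increasing due date): B C A D.
B: waits 0, runs 0→5
C: waits 5, runs 5→16
A: waits 16, runs 16→28
D: waits 28, runs 28→35
Sum = 0+5+16+28 = 49.
LPT (decreasing processing time): A C D B.
A: waits 0, runs 0→12
C: waits 12, runs 12→23
D: waits 23, runs 23→30
B: waits 30, runs 30→35
Sum = 0+12+23+30 = 65.
FIFO (arrival order): A B C D.
A: waits 0, runs 0→12
B: waits 12, runs 12→17
C: waits 17, runs 17→28
D: waits 28, runs 28→35
Sum = 0+12+17+28 = 57.
EDD 49, LPT 65, FIFO 57 → minimum 49.

49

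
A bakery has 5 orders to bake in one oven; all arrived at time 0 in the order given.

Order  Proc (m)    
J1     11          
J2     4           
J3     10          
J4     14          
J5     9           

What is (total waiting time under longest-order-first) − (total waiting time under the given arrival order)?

28

LPT (decreasing processing time): J4 J1 J3 J5 J2.
J4: waits 0, runs 0→14
J1: waits 14, runs 14→25
J3: waits 25, runs 25→35
J5: waits 35, runs 35→44
J2: waits 44, runs 44→48
Sum = 0+14+25+35+44 = 118.
FIFO (arrival order): J1 J2 J3 J4 J5.
J1: waits 0, runs 0→11
J2: waits 11, runs 11→15
J3: waits 15, runs 15→25
J4: waits 25, runs 25→39
J5: waits 39, runs 39→48
Sum = 0+11+15+25+39 = 90.
Difference = 118 − 90 = 28.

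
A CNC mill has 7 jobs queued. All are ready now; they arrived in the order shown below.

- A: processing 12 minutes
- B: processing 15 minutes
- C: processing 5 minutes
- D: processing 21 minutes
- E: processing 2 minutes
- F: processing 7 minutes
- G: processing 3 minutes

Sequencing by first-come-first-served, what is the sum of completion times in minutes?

306

FIFO (arrival order): A B C D E F G.
A: 0→12
B: 12→27
C: 27→32
D: 32→53
E: 53→55
F: 55→62
G: 62→65
Sum = 12+27+32+53+55+62+65 = 306.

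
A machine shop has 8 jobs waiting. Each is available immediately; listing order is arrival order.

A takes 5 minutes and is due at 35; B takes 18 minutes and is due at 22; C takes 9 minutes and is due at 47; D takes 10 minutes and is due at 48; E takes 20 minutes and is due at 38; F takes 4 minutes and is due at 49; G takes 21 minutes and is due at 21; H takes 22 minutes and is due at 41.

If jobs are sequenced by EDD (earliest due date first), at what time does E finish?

EDD (increasing due date): G B A E H C D F.
G: 0→21
B: 21→39
A: 39→44
E: 44→64

64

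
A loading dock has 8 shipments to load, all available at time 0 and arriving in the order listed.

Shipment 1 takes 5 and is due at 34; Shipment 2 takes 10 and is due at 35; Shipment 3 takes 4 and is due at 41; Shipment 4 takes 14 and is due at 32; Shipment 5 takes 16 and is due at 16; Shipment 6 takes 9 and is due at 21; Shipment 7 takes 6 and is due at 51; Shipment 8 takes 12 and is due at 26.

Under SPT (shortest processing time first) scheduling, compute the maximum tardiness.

60

SPT (increasing processing time): Shipment 3 Shipment 1 Shipment 7 Shipment 6 Shipment 2 Shipment 8 Shipment 4 Shipment 5.
Shipment 3: 0→4, due 41, tardiness 0
Shipment 1: 4→9, due 34, tardiness 0
Shipment 7: 9→15, due 51, tardiness 0
Shipment 6: 15→24, due 21, tardiness 3
Shipment 2: 24→34, due 35, tardiness 0
Shipment 8: 34→46, due 26, tardiness 20
Shipment 4: 46→60, due 32, tardiness 28
Shipment 5: 60→76, due 16, tardiness 60
Maximum = 60.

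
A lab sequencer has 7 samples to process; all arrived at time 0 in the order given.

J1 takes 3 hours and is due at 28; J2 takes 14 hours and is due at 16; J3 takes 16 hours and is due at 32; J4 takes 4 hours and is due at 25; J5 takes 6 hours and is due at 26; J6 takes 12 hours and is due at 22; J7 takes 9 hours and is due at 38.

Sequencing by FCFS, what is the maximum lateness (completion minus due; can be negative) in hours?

FIFO (arrival order): J1 J2 J3 J4 J5 J6 J7.
J1: 0→3, due 28, lateness -25
J2: 3→17, due 16, lateness 1
J3: 17→33, due 32, lateness 1
J4: 33→37, due 25, lateness 12
J5: 37→43, due 26, lateness 17
J6: 43→55, due 22, lateness 33
J7: 55→64, due 38, lateness 26
Maximum = 33.

33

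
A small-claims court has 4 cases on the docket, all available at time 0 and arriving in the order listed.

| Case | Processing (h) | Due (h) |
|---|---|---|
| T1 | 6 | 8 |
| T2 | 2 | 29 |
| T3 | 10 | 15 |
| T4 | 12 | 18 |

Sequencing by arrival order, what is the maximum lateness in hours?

12

FIFO (arrival order): T1 T2 T3 T4.
T1: 0→6, due 8, lateness -2
T2: 6→8, due 29, lateness -21
T3: 8→18, due 15, lateness 3
T4: 18→30, due 18, lateness 12
Maximum = 12.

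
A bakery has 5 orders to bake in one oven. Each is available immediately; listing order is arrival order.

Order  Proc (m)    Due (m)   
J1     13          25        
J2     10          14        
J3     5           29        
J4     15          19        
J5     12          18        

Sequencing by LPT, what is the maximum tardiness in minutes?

36

LPT (decreasing processing time): J4 J1 J5 J2 J3.
J4: 0→15, due 19, tardiness 0
J1: 15→28, due 25, tardiness 3
J5: 28→40, due 18, tardiness 22
J2: 40→50, due 14, tardiness 36
J3: 50→55, due 29, tardiness 26
Maximum = 36.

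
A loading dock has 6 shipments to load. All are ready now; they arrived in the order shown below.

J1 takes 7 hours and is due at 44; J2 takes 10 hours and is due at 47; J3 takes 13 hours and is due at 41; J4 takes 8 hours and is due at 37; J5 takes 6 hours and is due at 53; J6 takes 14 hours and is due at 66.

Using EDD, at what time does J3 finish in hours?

21

EDD (increasing due date): J4 J3 J1 J2 J5 J6.
J4: 0→8
J3: 8→21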